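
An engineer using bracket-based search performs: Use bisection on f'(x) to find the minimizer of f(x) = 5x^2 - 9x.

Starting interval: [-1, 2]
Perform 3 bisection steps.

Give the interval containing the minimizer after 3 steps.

Finding critical point of f(x) = 5x^2 - 9x using bisection on f'(x) = 10x + -9.
f'(x) = 0 when x = 9/10.
Starting interval: [-1, 2]
Step 1: mid = 1/2, f'(mid) = -4, new interval = [1/2, 2]
Step 2: mid = 5/4, f'(mid) = 7/2, new interval = [1/2, 5/4]
Step 3: mid = 7/8, f'(mid) = -1/4, new interval = [7/8, 5/4]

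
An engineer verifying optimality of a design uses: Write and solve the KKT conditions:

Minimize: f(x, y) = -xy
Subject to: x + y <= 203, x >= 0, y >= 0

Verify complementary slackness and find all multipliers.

Problem: min -xy s.t. x + y <= 203 (multiplier lambda), x >= 0 (mu_x), y >= 0 (mu_y)
KKT stationarity: -y + lambda - mu_x = 0, -x + lambda - mu_y = 0, with lambda, mu_x, mu_y >= 0
Complementary slackness: lambda*(x + y - 203) = 0, mu_x*x = 0, mu_y*y = 0
If lambda = 0: y = -mu_x <= 0 and x = -mu_y <= 0 force x = y = 0 with f = 0; but x = y = 203/2 is feasible with f = -41209/4 < 0, so this is not the minimum. Hence lambda > 0 and x + y = 203.
Try x > 0, y > 0 (so mu_x = mu_y = 0): y = lambda, x = lambda => x = y = lambda
x + y = 203 => 2*lambda = 203 => lambda = 203/2
x* = y* = 203/2 > 0, consistent with mu_x = mu_y = 0.
(Any feasible point with x = 0 or y = 0 has f = 0 > -41209/4, so the minimum is not on those boundaries.)
min(-xy) = -41209/4 (i.e. max xy = 41209/4)
Multipliers: lambda = 203/2, mu_x = 0, mu_y = 0
Complementary slackness: lambda*(x + y - 203) = 203/2*(203/2 + 203/2 - 203) = 0, mu_x*x = 0*203/2 = 0, mu_y*y = 0*203/2 = 0. Satisfied.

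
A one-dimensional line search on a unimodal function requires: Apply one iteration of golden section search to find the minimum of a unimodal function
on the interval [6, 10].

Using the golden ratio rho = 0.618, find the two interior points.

Golden section search on [6, 10].
Golden ratio rho = 0.618 (approx).
Interior points:
  x_1 = 6 + (1-0.618)*4 = 7.5280
  x_2 = 6 + 0.618*4 = 8.4720
Compare f(x_1) and f(x_2) to determine which subinterval to keep.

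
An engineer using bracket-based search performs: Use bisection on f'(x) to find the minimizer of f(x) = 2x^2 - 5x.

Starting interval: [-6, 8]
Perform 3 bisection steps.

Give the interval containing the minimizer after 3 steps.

Finding critical point of f(x) = 2x^2 - 5x using bisection on f'(x) = 4x + -5.
f'(x) = 0 when x = 5/4.
Starting interval: [-6, 8]
Step 1: mid = 1, f'(mid) = -1, new interval = [1, 8]
Step 2: mid = 9/2, f'(mid) = 13, new interval = [1, 9/2]
Step 3: mid = 11/4, f'(mid) = 6, new interval = [1, 11/4]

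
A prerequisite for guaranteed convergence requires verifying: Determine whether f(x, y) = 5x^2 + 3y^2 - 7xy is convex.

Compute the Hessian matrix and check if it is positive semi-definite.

f(x,y) = 5x^2 + 3y^2 - 7xy
Hessian H = [[10, -7], [-7, 6]]
trace(H) = 16, det(H) = 11
Eigenvalues: (16 +/- sqrt(212)) / 2 = 15.28, 0.7199
Since both eigenvalues > 0, f is convex.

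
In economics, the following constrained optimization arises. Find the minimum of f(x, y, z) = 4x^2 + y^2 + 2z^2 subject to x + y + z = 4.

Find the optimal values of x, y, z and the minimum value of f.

Using Lagrange multipliers on f = 4x^2 + y^2 + 2z^2 with constraint x + y + z = 4:
Conditions: 2*4*x = lambda, 2*1*y = lambda, 2*2*z = lambda
So x = lambda/8, y = lambda/2, z = lambda/4
Substituting into constraint: lambda * (7/8) = 4
lambda = 32/7
x = 4/7, y = 16/7, z = 8/7
Minimum value = 64/7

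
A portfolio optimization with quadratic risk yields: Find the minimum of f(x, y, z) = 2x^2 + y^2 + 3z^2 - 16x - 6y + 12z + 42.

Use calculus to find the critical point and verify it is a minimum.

f(x,y,z) = 2x^2 + y^2 + 3z^2 - 16x - 6y + 12z + 42
df/dx = 4x + (-16) = 0 => x = 4
df/dy = 2y + (-6) = 0 => y = 3
df/dz = 6z + (12) = 0 => z = -2
f(4,3,-2) = 2*(4)^2 + 1*(3)^2 + 3*(-2)^2 + -16*(4) + -6*(3) + 12*(-2) + 42 = -11
Hessian is diagonal with entries 4, 2, 6 > 0, confirmed minimum.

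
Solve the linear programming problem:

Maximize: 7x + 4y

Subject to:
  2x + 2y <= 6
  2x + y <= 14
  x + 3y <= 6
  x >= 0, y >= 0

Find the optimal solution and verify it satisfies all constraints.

Feasible vertices: (0, 0), (0, 2), (3/2, 3/2), (3, 0)
Objective 7x + 4y at each vertex:
  (0, 0): 0
  (0, 2): 8
  (3/2, 3/2): 33/2
  (3, 0): 21
Maximum is 21 at (3, 0).
Verify constraints at (x, y) = (3, 0):
  2*3 + 2*0 = 6 <= 6 (active)
  2*3 + 1*0 = 6 <= 14
  1*3 + 3*0 = 3 <= 6
  x = 3 >= 0, y = 0 >= 0. All constraints satisfied.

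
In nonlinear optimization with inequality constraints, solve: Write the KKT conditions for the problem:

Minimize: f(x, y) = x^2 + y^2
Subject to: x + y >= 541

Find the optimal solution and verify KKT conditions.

KKT conditions for min x^2 + y^2 s.t. x + y >= 541:
Stationarity: 2x = mu, 2y = mu
So x = y = mu/2.
Complementary slackness: mu*(x + y - 541) = 0
Primal feasibility: x + y >= 541; dual feasibility: mu >= 0
If mu = 0 then x = y = 0, but 0 + 0 < 541 is infeasible, so the constraint is active.
Constraint active: x + y = 2*(mu/2) = 541 => mu = 541
x = y = 541/2, f = 292681/2
Verify: stationarity 2*(541/2) = 541 = mu; primal 541/2 + 541/2 = 541 >= 541; dual mu = 541 >= 0; complementary slackness 541*(541 - 541) = 0. All KKT conditions hold.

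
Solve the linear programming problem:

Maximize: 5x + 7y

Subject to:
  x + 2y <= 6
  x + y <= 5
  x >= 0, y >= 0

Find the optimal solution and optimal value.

Feasible vertices: (0, 0), (0, 3), (4, 1), (5, 0)
Objective 5x + 7y at each:
  (0, 0): 0
  (0, 3): 21
  (4, 1): 27
  (5, 0): 25
Maximum is 27 at (4, 1).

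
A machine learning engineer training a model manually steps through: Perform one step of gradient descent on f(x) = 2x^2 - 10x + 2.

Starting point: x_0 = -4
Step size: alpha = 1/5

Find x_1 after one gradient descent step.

f(x) = 2x^2 - 10x + 2
f'(x) = 4x - 10
f'(-4) = 4*-4 + (-10) = -26
x_1 = x_0 - alpha * f'(x_0) = -4 - 1/5 * -26 = 6/5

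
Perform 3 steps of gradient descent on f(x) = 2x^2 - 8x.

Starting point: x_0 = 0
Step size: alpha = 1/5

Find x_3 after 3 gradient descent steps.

f(x) = 2x^2 - 8x, f'(x) = 4x + (-8)
Step 1: f'(0) = -8, x_1 = 0 - 1/5 * -8 = 8/5
Step 2: f'(8/5) = -8/5, x_2 = 8/5 - 1/5 * -8/5 = 48/25
Step 3: f'(48/25) = -8/25, x_3 = 48/25 - 1/5 * -8/25 = 248/125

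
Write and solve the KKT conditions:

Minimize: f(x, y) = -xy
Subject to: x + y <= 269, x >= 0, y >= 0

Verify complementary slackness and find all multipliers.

Problem: min -xy s.t. x + y <= 269 (multiplier lambda), x >= 0 (mu_x), y >= 0 (mu_y)
KKT stationarity: -y + lambda - mu_x = 0, -x + lambda - mu_y = 0, with lambda, mu_x, mu_y >= 0
Complementary slackness: lambda*(x + y - 269) = 0, mu_x*x = 0, mu_y*y = 0
If lambda = 0: y = -mu_x <= 0 and x = -mu_y <= 0 force x = y = 0 with f = 0; but x = y = 269/2 is feasible with f = -72361/4 < 0, so this is not the minimum. Hence lambda > 0 and x + y = 269.
Try x > 0, y > 0 (so mu_x = mu_y = 0): y = lambda, x = lambda => x = y = lambda
x + y = 269 => 2*lambda = 269 => lambda = 269/2
x* = y* = 269/2 > 0, consistent with mu_x = mu_y = 0.
(Any feasible point with x = 0 or y = 0 has f = 0 > -72361/4, so the minimum is not on those boundaries.)
min(-xy) = -72361/4 (i.e. max xy = 72361/4)
Multipliers: lambda = 269/2, mu_x = 0, mu_y = 0
Complementary slackness: lambda*(x + y - 269) = 269/2*(269/2 + 269/2 - 269) = 0, mu_x*x = 0*269/2 = 0, mu_y*y = 0*269/2 = 0. Satisfied.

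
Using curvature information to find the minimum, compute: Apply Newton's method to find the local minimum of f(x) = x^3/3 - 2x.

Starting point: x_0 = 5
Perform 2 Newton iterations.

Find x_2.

f(x) = x^3/3 - 2x
f'(x) = x^2 - 2, f''(x) = 2x
Newton update: x_{n+1} = x_n - (x_n^2 - 2)/(2*x_n)
Step 1: x_0 = 5, f'=23, f''=10, x_1 = 27/10
Step 2: x_1 = 27/10, f'=529/100, f''=27/5, x_2 = 929/540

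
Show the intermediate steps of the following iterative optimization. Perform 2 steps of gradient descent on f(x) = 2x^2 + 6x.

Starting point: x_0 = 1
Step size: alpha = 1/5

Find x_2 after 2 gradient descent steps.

f(x) = 2x^2 + 6x, f'(x) = 4x + (6)
Step 1: f'(1) = 10, x_1 = 1 - 1/5 * 10 = -1
Step 2: f'(-1) = 2, x_2 = -1 - 1/5 * 2 = -7/5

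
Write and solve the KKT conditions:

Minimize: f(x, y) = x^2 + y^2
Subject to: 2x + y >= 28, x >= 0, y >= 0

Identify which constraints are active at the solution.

KKT conditions for min x^2 + y^2 s.t. 2x + 1y >= 28, x >= 0, y >= 0:
Stationarity: 2x = mu*2 + mu_x, 2y = mu*1 + mu_y, with mu, mu_x, mu_y >= 0
Complementary slackness: mu*(2x + y - 28) = 0, mu_x*x = 0, mu_y*y = 0
(0, 0) is infeasible (2*0 + 1*0 < 28), so if mu = 0 stationarity would force x = mu_x/2 >= 0, y = mu_y/2 >= 0 with mu_x*x = mu_y*y = 0, i.e. x = y = 0: contradiction. Hence mu > 0 and 2x + y = 28 is active.
Try x > 0, y > 0 (so mu_x = mu_y = 0): x = 2*mu/2, y = 1*mu/2
Substitute: 2*(2*mu/2) + 1*(1*mu/2) = 28
  mu*5/2 = 28 => mu = 56/5
x* = 56/5 > 0, y* = 28/5 > 0, consistent with mu_x = mu_y = 0.
f is convex and the constraints are linear, so this KKT point is the global minimum.
f* = 784/5
Active constraints: 2x + y >= 28 (holds with equality, mu = 56/5 > 0); x >= 0 and y >= 0 are inactive (mu_x = mu_y = 0).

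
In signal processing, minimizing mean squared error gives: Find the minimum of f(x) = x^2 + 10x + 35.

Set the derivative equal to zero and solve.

f(x) = x^2 + 10x + 35
f'(x) = 2x + (10) = 0
x = -10/2 = -5
f(-5) = 10
Since f''(x) = 2 > 0, this is a minimum.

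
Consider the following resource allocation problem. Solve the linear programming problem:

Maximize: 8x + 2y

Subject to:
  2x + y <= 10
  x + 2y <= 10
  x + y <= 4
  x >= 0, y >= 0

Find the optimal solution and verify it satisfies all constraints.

Feasible vertices: (0, 0), (0, 4), (4, 0)
Objective 8x + 2y at each vertex:
  (0, 0): 0
  (0, 4): 8
  (4, 0): 32
Maximum is 32 at (4, 0).
Verify constraints at (x, y) = (4, 0):
  2*4 + 1*0 = 8 <= 10
  1*4 + 2*0 = 4 <= 10
  1*4 + 1*0 = 4 <= 4 (active)
  x = 4 >= 0, y = 0 >= 0. All constraints satisfied.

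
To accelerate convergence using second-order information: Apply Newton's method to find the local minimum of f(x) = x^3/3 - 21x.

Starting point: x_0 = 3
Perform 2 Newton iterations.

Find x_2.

f(x) = x^3/3 - 21x
f'(x) = x^2 - 21, f''(x) = 2x
Newton update: x_{n+1} = x_n - (x_n^2 - 21)/(2*x_n)
Step 1: x_0 = 3, f'=-12, f''=6, x_1 = 5
Step 2: x_1 = 5, f'=4, f''=10, x_2 = 23/5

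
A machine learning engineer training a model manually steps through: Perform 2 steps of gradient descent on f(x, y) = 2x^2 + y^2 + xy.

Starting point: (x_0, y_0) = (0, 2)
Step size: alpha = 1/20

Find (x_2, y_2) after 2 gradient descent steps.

f(x,y) = 2x^2 + y^2 + xy
grad_x = 4x + 1y, grad_y = 2y + 1x
Step 1: grad = (2, 4), (-1/10, 9/5)
Step 2: grad = (7/5, 7/2), (-17/100, 13/8)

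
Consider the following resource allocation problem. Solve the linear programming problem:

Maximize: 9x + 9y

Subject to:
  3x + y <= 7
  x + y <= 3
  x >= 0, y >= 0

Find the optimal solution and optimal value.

Feasible vertices: (0, 0), (0, 3), (2, 1), (7/3, 0)
Objective 9x + 9y at each:
  (0, 0): 0
  (0, 3): 27
  (2, 1): 27
  (7/3, 0): 21
Maximum is 27 at (0, 3).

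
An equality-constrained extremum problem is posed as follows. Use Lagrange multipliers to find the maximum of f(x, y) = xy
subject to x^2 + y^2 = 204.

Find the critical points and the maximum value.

Lagrange conditions: y = 2*lambda*x and x = 2*lambda*y
If x = 0 then y = 0, violating the constraint, so x, y != 0.
Dividing: y/x = x/y => x^2 = y^2 => y = x or y = -x
Constraint: 2x^2 = 204 => x^2 = 102 => x = +/-sqrt(102)
Critical points: (sqrt(102), sqrt(102)), (-sqrt(102), -sqrt(102)), (sqrt(102), -sqrt(102)), (-sqrt(102), sqrt(102))
  y = x:  xy = x^2 = 102  at (sqrt(102), sqrt(102)) and (-sqrt(102), -sqrt(102))
  y = -x: xy = -x^2 = -102 at (sqrt(102), -sqrt(102)) and (-sqrt(102), sqrt(102))
Maximum xy = 102 at (sqrt(102), sqrt(102)) and (-sqrt(102), -sqrt(102))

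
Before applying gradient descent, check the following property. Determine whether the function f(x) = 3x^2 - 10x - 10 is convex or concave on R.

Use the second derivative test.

f(x) = 3x^2 - 10x - 10
f'(x) = 6x - 10
f''(x) = 6
Since f''(x) = 6 > 0 for all x, f is convex on R.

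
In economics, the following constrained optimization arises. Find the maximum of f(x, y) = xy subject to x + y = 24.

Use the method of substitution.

Substitute y = 24 - x into f(x,y) = xy:
g(x) = x(24 - x) = 24x - x^2
g'(x) = 24 - 2x = 0  =>  x = 12
y = 24 - 12 = 12
Maximum value = 12 * 12 = 144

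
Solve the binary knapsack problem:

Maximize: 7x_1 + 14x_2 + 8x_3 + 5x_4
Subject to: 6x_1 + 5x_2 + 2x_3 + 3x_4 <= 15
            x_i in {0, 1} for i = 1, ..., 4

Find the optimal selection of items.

Items: item 1 (v=7, w=6), item 2 (v=14, w=5), item 3 (v=8, w=2), item 4 (v=5, w=3)
Capacity: 15
Checking all 16 subsets (w = total weight, v = total value):
  {}: w = 0, v = 0
  {1}: w = 6, v = 7
  {2}: w = 5, v = 14
  {3}: w = 2, v = 8
  {4}: w = 3, v = 5
  {1, 2}: w = 11, v = 21
  {1, 3}: w = 8, v = 15
  {1, 4}: w = 9, v = 12
  {2, 3}: w = 7, v = 22
  {2, 4}: w = 8, v = 19
  {3, 4}: w = 5, v = 13
  {1, 2, 3}: w = 13, v = 29
  {1, 2, 4}: w = 14, v = 26
  {1, 3, 4}: w = 11, v = 20
  {2, 3, 4}: w = 10, v = 27
  {1, 2, 3, 4}: w = 16 > 15, infeasible
Best feasible subset: items [1, 2, 3]
Total weight: 13 <= 15, total value: 29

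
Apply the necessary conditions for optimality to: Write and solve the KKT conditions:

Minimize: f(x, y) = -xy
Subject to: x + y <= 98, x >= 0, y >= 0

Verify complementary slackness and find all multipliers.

Problem: min -xy s.t. x + y <= 98 (multiplier lambda), x >= 0 (mu_x), y >= 0 (mu_y)
KKT stationarity: -y + lambda - mu_x = 0, -x + lambda - mu_y = 0, with lambda, mu_x, mu_y >= 0
Complementary slackness: lambda*(x + y - 98) = 0, mu_x*x = 0, mu_y*y = 0
If lambda = 0: y = -mu_x <= 0 and x = -mu_y <= 0 force x = y = 0 with f = 0; but x = y = 49 is feasible with f = -2401 < 0, so this is not the minimum. Hence lambda > 0 and x + y = 98.
Try x > 0, y > 0 (so mu_x = mu_y = 0): y = lambda, x = lambda => x = y = lambda
x + y = 98 => 2*lambda = 98 => lambda = 49
x* = y* = 49 > 0, consistent with mu_x = mu_y = 0.
(Any feasible point with x = 0 or y = 0 has f = 0 > -2401, so the minimum is not on those boundaries.)
min(-xy) = -2401 (i.e. max xy = 2401)
Multipliers: lambda = 49, mu_x = 0, mu_y = 0
Complementary slackness: lambda*(x + y - 98) = 49*(49 + 49 - 98) = 0, mu_x*x = 0*49 = 0, mu_y*y = 0*49 = 0. Satisfied.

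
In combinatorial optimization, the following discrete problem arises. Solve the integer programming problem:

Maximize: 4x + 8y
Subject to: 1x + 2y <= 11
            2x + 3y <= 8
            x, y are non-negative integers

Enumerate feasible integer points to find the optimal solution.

Constraint 1: 1x + 2y <= 11
Constraint 2: 2x + 3y <= 8
Feasible x range (need y >= 0): 0 <= x <= min(11/1, 8/2) => x in {0, ..., 4}.
Enumerate feasible integer points row by row (the coefficient of y is 8 > 0, so for each x the largest feasible y gives the best value):
  x = 0: y <= min((11 - 1*0)/2, (8 - 2*0)/3) => y in {0, ..., 2}; best 4*0 + 8*2 = 16
  x = 1: y <= min((11 - 1*1)/2, (8 - 2*1)/3) => y in {0, ..., 2}; best 4*1 + 8*2 = 20
  x = 2: y <= min((11 - 1*2)/2, (8 - 2*2)/3) => y in {0, ..., 1}; best 4*2 + 8*1 = 16
  x = 3: y <= min((11 - 1*3)/2, (8 - 2*3)/3) => y in {0}; best 4*3 + 8*0 = 12
  x = 4: y <= min((11 - 1*4)/2, (8 - 2*4)/3) => y in {0}; best 4*4 + 8*0 = 16
The maximum 4x + 8y = 20 is achieved at x = 1, y = 2.
Check: 1*1 + 2*2 = 5 <= 11 and 2*1 + 3*2 = 8 <= 8.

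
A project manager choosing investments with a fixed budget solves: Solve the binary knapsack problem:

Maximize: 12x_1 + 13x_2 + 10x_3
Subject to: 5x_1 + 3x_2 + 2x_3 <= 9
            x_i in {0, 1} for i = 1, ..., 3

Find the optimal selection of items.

Items: item 1 (v=12, w=5), item 2 (v=13, w=3), item 3 (v=10, w=2)
Capacity: 9
Checking all 8 subsets (w = total weight, v = total value):
  {}: w = 0, v = 0
  {1}: w = 5, v = 12
  {2}: w = 3, v = 13
  {3}: w = 2, v = 10
  {1, 2}: w = 8, v = 25
  {1, 3}: w = 7, v = 22
  {2, 3}: w = 5, v = 23
  {1, 2, 3}: w = 10 > 9, infeasible
Best feasible subset: items [1, 2]
Total weight: 8 <= 9, total value: 25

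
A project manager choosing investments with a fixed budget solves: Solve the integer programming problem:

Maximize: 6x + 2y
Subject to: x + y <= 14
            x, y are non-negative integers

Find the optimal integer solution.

Objective: 6x + 2y, constraint: x + y <= 14
Coefficient of x is 6 >= coefficient of y is 2, so allocate the entire budget to x.
Optimal: x = 14, y = 0, value = 84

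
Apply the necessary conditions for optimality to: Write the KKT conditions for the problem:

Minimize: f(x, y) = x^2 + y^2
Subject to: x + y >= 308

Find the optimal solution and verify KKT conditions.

KKT conditions for min x^2 + y^2 s.t. x + y >= 308:
Stationarity: 2x = mu, 2y = mu
So x = y = mu/2.
Complementary slackness: mu*(x + y - 308) = 0
Primal feasibility: x + y >= 308; dual feasibility: mu >= 0
If mu = 0 then x = y = 0, but 0 + 0 < 308 is infeasible, so the constraint is active.
Constraint active: x + y = 2*(mu/2) = 308 => mu = 308
x = y = 154, f = 47432
Verify: stationarity 2*154 = 308 = mu; primal 154 + 154 = 308 >= 308; dual mu = 308 >= 0; complementary slackness 308*(308 - 308) = 0. All KKT conditions hold.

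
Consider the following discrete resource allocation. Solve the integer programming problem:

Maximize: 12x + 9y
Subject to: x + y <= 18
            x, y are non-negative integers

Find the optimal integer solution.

Objective: 12x + 9y, constraint: x + y <= 18
Coefficient of x is 12 >= coefficient of y is 9, so allocate the entire budget to x.
Optimal: x = 18, y = 0, value = 216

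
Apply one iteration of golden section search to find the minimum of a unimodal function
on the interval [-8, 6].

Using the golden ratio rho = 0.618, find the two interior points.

Golden section search on [-8, 6].
Golden ratio rho = 0.618 (approx).
Interior points:
  x_1 = -8 + (1-0.618)*14 = -2.6520
  x_2 = -8 + 0.618*14 = 0.6520
Compare f(x_1) and f(x_2) to determine which subinterval to keep.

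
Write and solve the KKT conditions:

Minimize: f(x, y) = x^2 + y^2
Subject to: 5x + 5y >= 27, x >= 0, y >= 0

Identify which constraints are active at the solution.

KKT conditions for min x^2 + y^2 s.t. 5x + 5y >= 27, x >= 0, y >= 0:
Stationarity: 2x = mu*5 + mu_x, 2y = mu*5 + mu_y, with mu, mu_x, mu_y >= 0
Complementary slackness: mu*(5x + 5y - 27) = 0, mu_x*x = 0, mu_y*y = 0
(0, 0) is infeasible (5*0 + 5*0 < 27), so if mu = 0 stationarity would force x = mu_x/2 >= 0, y = mu_y/2 >= 0 with mu_x*x = mu_y*y = 0, i.e. x = y = 0: contradiction. Hence mu > 0 and 5x + 5y = 27 is active.
Try x > 0, y > 0 (so mu_x = mu_y = 0): x = 5*mu/2, y = 5*mu/2
Substitute: 5*(5*mu/2) + 5*(5*mu/2) = 27
  mu*50/2 = 27 => mu = 27/25
x* = 27/10 > 0, y* = 27/10 > 0, consistent with mu_x = mu_y = 0.
f is convex and the constraints are linear, so this KKT point is the global minimum.
f* = 729/50
Active constraints: 5x + 5y >= 27 (holds with equality, mu = 27/25 > 0); x >= 0 and y >= 0 are inactive (mu_x = mu_y = 0).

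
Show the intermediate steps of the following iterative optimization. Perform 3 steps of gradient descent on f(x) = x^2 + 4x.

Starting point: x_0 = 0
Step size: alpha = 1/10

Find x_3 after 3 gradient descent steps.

f(x) = x^2 + 4x, f'(x) = 2x + (4)
Step 1: f'(0) = 4, x_1 = 0 - 1/10 * 4 = -2/5
Step 2: f'(-2/5) = 16/5, x_2 = -2/5 - 1/10 * 16/5 = -18/25
Step 3: f'(-18/25) = 64/25, x_3 = -18/25 - 1/10 * 64/25 = -122/125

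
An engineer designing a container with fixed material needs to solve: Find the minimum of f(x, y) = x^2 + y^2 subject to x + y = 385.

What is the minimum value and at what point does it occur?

Substitute y = 385 - x into f(x,y) = x^2 + y^2:
g(x) = x^2 + (385 - x)^2 = 2x^2 - 770x + 148225
g'(x) = 4x - 770 = 0  =>  x = 385/2
y = 385 - 385/2 = 385/2
Minimum value = (385/2)^2 + (385/2)^2 = 148225/2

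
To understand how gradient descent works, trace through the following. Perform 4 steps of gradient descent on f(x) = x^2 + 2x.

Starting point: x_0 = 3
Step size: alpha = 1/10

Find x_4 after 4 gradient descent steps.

f(x) = x^2 + 2x, f'(x) = 2x + (2)
Step 1: f'(3) = 8, x_1 = 3 - 1/10 * 8 = 11/5
Step 2: f'(11/5) = 32/5, x_2 = 11/5 - 1/10 * 32/5 = 39/25
Step 3: f'(39/25) = 128/25, x_3 = 39/25 - 1/10 * 128/25 = 131/125
Step 4: f'(131/125) = 512/125, x_4 = 131/125 - 1/10 * 512/125 = 399/625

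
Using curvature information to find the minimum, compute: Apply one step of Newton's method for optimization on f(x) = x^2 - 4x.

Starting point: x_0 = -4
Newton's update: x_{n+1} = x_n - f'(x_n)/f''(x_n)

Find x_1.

f(x) = x^2 - 4x
f'(x) = 2x + (-4), f''(x) = 2
Newton step: x_1 = x_0 - f'(x_0)/f''(x_0)
f'(-4) = -12
x_1 = -4 - -12/2 = 2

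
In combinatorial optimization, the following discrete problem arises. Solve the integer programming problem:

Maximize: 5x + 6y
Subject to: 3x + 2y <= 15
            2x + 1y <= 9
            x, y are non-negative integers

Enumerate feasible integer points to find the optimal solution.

Constraint 1: 3x + 2y <= 15
Constraint 2: 2x + 1y <= 9
Feasible x range (need y >= 0): 0 <= x <= min(15/3, 9/2) => x in {0, ..., 4}.
Enumerate feasible integer points row by row (the coefficient of y is 6 > 0, so for each x the largest feasible y gives the best value):
  x = 0: y <= min((15 - 3*0)/2, (9 - 2*0)/1) => y in {0, ..., 7}; best 5*0 + 6*7 = 42
  x = 1: y <= min((15 - 3*1)/2, (9 - 2*1)/1) => y in {0, ..., 6}; best 5*1 + 6*6 = 41
  x = 2: y <= min((15 - 3*2)/2, (9 - 2*2)/1) => y in {0, ..., 4}; best 5*2 + 6*4 = 34
  x = 3: y <= min((15 - 3*3)/2, (9 - 2*3)/1) => y in {0, ..., 3}; best 5*3 + 6*3 = 33
  x = 4: y <= min((15 - 3*4)/2, (9 - 2*4)/1) => y in {0, ..., 1}; best 5*4 + 6*1 = 26
The maximum 5x + 6y = 42 is achieved at x = 0, y = 7.
Check: 3*0 + 2*7 = 14 <= 15 and 2*0 + 1*7 = 7 <= 9.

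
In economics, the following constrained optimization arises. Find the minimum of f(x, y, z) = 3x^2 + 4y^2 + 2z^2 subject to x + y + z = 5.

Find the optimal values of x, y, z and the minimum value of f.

Using Lagrange multipliers on f = 3x^2 + 4y^2 + 2z^2 with constraint x + y + z = 5:
Conditions: 2*3*x = lambda, 2*4*y = lambda, 2*2*z = lambda
So x = lambda/6, y = lambda/8, z = lambda/4
Substituting into constraint: lambda * (13/24) = 5
lambda = 120/13
x = 20/13, y = 15/13, z = 30/13
Minimum value = 300/13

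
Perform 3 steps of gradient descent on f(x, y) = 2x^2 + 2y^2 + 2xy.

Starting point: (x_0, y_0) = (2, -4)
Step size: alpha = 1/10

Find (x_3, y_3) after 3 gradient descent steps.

f(x,y) = 2x^2 + 2y^2 + 2xy
grad_x = 4x + 2y, grad_y = 4y + 2x
Step 1: grad = (0, -12), (2, -14/5)
Step 2: grad = (12/5, -36/5), (44/25, -52/25)
Step 3: grad = (72/25, -24/5), (184/125, -8/5)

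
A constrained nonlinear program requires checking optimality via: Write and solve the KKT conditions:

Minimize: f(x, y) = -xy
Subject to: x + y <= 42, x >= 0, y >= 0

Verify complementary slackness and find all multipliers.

Problem: min -xy s.t. x + y <= 42 (multiplier lambda), x >= 0 (mu_x), y >= 0 (mu_y)
KKT stationarity: -y + lambda - mu_x = 0, -x + lambda - mu_y = 0, with lambda, mu_x, mu_y >= 0
Complementary slackness: lambda*(x + y - 42) = 0, mu_x*x = 0, mu_y*y = 0
If lambda = 0: y = -mu_x <= 0 and x = -mu_y <= 0 force x = y = 0 with f = 0; but x = y = 21 is feasible with f = -441 < 0, so this is not the minimum. Hence lambda > 0 and x + y = 42.
Try x > 0, y > 0 (so mu_x = mu_y = 0): y = lambda, x = lambda => x = y = lambda
x + y = 42 => 2*lambda = 42 => lambda = 21
x* = y* = 21 > 0, consistent with mu_x = mu_y = 0.
(Any feasible point with x = 0 or y = 0 has f = 0 > -441, so the minimum is not on those boundaries.)
min(-xy) = -441 (i.e. max xy = 441)
Multipliers: lambda = 21, mu_x = 0, mu_y = 0
Complementary slackness: lambda*(x + y - 42) = 21*(21 + 21 - 42) = 0, mu_x*x = 0*21 = 0, mu_y*y = 0*21 = 0. Satisfied.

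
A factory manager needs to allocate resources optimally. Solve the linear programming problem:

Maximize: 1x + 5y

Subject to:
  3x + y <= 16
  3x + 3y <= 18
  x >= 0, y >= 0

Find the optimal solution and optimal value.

Feasible vertices: (0, 0), (0, 6), (5, 1), (16/3, 0)
Objective 1x + 5y at each:
  (0, 0): 0
  (0, 6): 30
  (5, 1): 10
  (16/3, 0): 16/3
Maximum is 30 at (0, 6).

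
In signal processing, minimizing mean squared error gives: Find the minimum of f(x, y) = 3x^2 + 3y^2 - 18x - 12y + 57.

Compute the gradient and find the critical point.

f(x,y) = 3x^2 + 3y^2 - 18x - 12y + 57
df/dx = 6x + (-18) = 0  =>  x = 3
df/dy = 6y + (-12) = 0  =>  y = 2
f(3, 2) = 3*(3)^2 + 3*(2)^2 + -18*(3) + -12*(2) + 57 = 18
Hessian is diagonal with entries 6, 6 > 0, so this is a minimum.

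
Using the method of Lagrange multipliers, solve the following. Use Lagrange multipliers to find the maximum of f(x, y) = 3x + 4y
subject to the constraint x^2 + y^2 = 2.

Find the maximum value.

Set up Lagrange conditions: grad f = lambda * grad g
  3 = 2*lambda*x
  4 = 2*lambda*y
From these: x/y = 3/4, so x = 3t, y = 4t for some t.
Substitute into constraint: (3t)^2 + (4t)^2 = 2
  t^2 * 25 = 2
  t = sqrt(2/25)
Maximum = 3*x + 4*y = (3^2 + 4^2)*t = 25 * sqrt(2/25) = sqrt(50)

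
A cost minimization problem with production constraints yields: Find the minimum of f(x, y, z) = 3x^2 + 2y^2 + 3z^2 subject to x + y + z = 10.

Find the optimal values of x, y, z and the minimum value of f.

Using Lagrange multipliers on f = 3x^2 + 2y^2 + 3z^2 with constraint x + y + z = 10:
Conditions: 2*3*x = lambda, 2*2*y = lambda, 2*3*z = lambda
So x = lambda/6, y = lambda/4, z = lambda/6
Substituting into constraint: lambda * (7/12) = 10
lambda = 120/7
x = 20/7, y = 30/7, z = 20/7
Minimum value = 600/7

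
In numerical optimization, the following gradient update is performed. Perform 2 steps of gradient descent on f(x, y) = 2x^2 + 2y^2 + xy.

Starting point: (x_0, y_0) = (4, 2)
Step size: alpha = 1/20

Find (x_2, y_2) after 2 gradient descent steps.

f(x,y) = 2x^2 + 2y^2 + xy
grad_x = 4x + 1y, grad_y = 4y + 1x
Step 1: grad = (18, 12), (31/10, 7/5)
Step 2: grad = (69/5, 87/10), (241/100, 193/200)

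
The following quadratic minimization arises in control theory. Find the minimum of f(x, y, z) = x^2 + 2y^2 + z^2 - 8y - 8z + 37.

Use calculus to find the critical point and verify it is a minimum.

f(x,y,z) = x^2 + 2y^2 + z^2 - 8y - 8z + 37
df/dx = 2x + (0) = 0 => x = 0
df/dy = 4y + (-8) = 0 => y = 2
df/dz = 2z + (-8) = 0 => z = 4
f(0,2,4) = 1*(0)^2 + 2*(2)^2 + 1*(4)^2 + -8*(2) + -8*(4) + 37 = 13
Hessian is diagonal with entries 2, 4, 2 > 0, confirmed minimum.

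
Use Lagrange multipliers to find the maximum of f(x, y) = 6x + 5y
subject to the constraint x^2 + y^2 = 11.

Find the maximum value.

Set up Lagrange conditions: grad f = lambda * grad g
  6 = 2*lambda*x
  5 = 2*lambda*y
From these: x/y = 6/5, so x = 6t, y = 5t for some t.
Substitute into constraint: (6t)^2 + (5t)^2 = 11
  t^2 * 61 = 11
  t = sqrt(11/61)
Maximum = 6*x + 5*y = (6^2 + 5^2)*t = 61 * sqrt(11/61) = sqrt(671)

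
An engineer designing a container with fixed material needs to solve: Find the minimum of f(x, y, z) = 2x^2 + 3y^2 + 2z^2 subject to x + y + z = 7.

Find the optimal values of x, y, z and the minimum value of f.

Using Lagrange multipliers on f = 2x^2 + 3y^2 + 2z^2 with constraint x + y + z = 7:
Conditions: 2*2*x = lambda, 2*3*y = lambda, 2*2*z = lambda
So x = lambda/4, y = lambda/6, z = lambda/4
Substituting into constraint: lambda * (2/3) = 7
lambda = 21/2
x = 21/8, y = 7/4, z = 21/8
Minimum value = 147/4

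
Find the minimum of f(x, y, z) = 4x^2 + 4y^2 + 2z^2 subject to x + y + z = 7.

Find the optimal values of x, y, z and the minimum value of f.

Using Lagrange multipliers on f = 4x^2 + 4y^2 + 2z^2 with constraint x + y + z = 7:
Conditions: 2*4*x = lambda, 2*4*y = lambda, 2*2*z = lambda
So x = lambda/8, y = lambda/8, z = lambda/4
Substituting into constraint: lambda * (1/2) = 7
lambda = 14
x = 7/4, y = 7/4, z = 7/2
Minimum value = 49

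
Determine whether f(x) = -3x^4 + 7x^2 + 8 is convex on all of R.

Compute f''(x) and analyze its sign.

f(x) = -3x^4 + 7x^2 + 8
f'(x) = -12x^3 + 14x
f''(x) = -36x^2 + 14
f''(x) = -36x^2 + 14 -> -inf as |x| -> inf
Therefore, f is not globally convex on R.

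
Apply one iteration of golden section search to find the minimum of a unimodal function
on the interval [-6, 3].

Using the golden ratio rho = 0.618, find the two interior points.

Golden section search on [-6, 3].
Golden ratio rho = 0.618 (approx).
Interior points:
  x_1 = -6 + (1-0.618)*9 = -2.5620
  x_2 = -6 + 0.618*9 = -0.4380
Compare f(x_1) and f(x_2) to determine which subinterval to keep.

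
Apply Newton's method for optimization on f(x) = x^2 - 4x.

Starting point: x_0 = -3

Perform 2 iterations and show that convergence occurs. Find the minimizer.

f(x) = x^2 - 4x, f'(x) = 2x + (-4), f''(x) = 2
Step 1: f'(-3) = -10, x_1 = -3 - -10/2 = 2
Step 2: f'(2) = 0, x_2 = 2 (converged)
Newton's method converges in 1 step for quadratics.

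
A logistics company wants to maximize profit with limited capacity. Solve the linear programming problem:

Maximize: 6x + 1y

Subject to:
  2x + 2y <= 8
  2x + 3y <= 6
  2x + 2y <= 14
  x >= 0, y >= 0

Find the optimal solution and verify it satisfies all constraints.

Feasible vertices: (0, 0), (0, 2), (3, 0)
Objective 6x + 1y at each vertex:
  (0, 0): 0
  (0, 2): 2
  (3, 0): 18
Maximum is 18 at (3, 0).
Verify constraints at (x, y) = (3, 0):
  2*3 + 2*0 = 6 <= 8
  2*3 + 3*0 = 6 <= 6 (active)
  2*3 + 2*0 = 6 <= 14
  x = 3 >= 0, y = 0 >= 0. All constraints satisfied.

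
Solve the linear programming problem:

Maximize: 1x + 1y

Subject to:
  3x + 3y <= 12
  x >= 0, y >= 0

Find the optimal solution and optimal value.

The feasible region has vertices at [(0, 0), (4, 0), (0, 4)].
Checking objective 1x + 1y at each vertex:
  (0, 0): 1*0 + 1*0 = 0
  (4, 0): 1*4 + 1*0 = 4
  (0, 4): 1*0 + 1*4 = 4
Maximum is 4 at (4, 0).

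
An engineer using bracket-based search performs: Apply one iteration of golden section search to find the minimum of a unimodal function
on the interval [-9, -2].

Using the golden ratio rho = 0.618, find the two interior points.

Golden section search on [-9, -2].
Golden ratio rho = 0.618 (approx).
Interior points:
  x_1 = -9 + (1-0.618)*7 = -6.3260
  x_2 = -9 + 0.618*7 = -4.6740
Compare f(x_1) and f(x_2) to determine which subinterval to keep.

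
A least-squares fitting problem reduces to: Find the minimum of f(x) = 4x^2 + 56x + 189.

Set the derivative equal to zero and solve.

f(x) = 4x^2 + 56x + 189
f'(x) = 8x + (56) = 0
x = -56/8 = -7
f(-7) = -7
Since f''(x) = 8 > 0, this is a minimum.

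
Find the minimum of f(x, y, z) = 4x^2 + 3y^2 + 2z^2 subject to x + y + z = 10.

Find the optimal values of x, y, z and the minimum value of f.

Using Lagrange multipliers on f = 4x^2 + 3y^2 + 2z^2 with constraint x + y + z = 10:
Conditions: 2*4*x = lambda, 2*3*y = lambda, 2*2*z = lambda
So x = lambda/8, y = lambda/6, z = lambda/4
Substituting into constraint: lambda * (13/24) = 10
lambda = 240/13
x = 30/13, y = 40/13, z = 60/13
Minimum value = 1200/13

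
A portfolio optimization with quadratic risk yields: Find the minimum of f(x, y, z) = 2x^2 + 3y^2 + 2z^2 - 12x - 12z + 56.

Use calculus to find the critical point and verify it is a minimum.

f(x,y,z) = 2x^2 + 3y^2 + 2z^2 - 12x - 12z + 56
df/dx = 4x + (-12) = 0 => x = 3
df/dy = 6y + (0) = 0 => y = 0
df/dz = 4z + (-12) = 0 => z = 3
f(3,0,3) = 2*(3)^2 + 3*(0)^2 + 2*(3)^2 + -12*(3) + -12*(3) + 56 = 20
Hessian is diagonal with entries 4, 6, 4 > 0, confirmed minimum.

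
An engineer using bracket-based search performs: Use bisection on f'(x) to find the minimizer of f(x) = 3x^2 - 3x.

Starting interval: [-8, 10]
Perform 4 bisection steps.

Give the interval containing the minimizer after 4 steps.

Finding critical point of f(x) = 3x^2 - 3x using bisection on f'(x) = 6x + -3.
f'(x) = 0 when x = 1/2.
Starting interval: [-8, 10]
Step 1: mid = 1, f'(mid) = 3, new interval = [-8, 1]
Step 2: mid = -7/2, f'(mid) = -24, new interval = [-7/2, 1]
Step 3: mid = -5/4, f'(mid) = -21/2, new interval = [-5/4, 1]
Step 4: mid = -1/8, f'(mid) = -15/4, new interval = [-1/8, 1]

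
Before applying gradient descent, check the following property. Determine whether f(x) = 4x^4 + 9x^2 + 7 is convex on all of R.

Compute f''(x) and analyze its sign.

f(x) = 4x^4 + 9x^2 + 7
f'(x) = 16x^3 + 18x
f''(x) = 48x^2 + 18
f''(x) = 48x^2 + 18 >= 18 > 0 for all x
Therefore, f is convex on R.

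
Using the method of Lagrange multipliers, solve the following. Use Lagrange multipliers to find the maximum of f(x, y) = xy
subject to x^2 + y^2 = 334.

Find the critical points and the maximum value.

Lagrange conditions: y = 2*lambda*x and x = 2*lambda*y
If x = 0 then y = 0, violating the constraint, so x, y != 0.
Dividing: y/x = x/y => x^2 = y^2 => y = x or y = -x
Constraint: 2x^2 = 334 => x^2 = 167 => x = +/-sqrt(167)
Critical points: (sqrt(167), sqrt(167)), (-sqrt(167), -sqrt(167)), (sqrt(167), -sqrt(167)), (-sqrt(167), sqrt(167))
  y = x:  xy = x^2 = 167  at (sqrt(167), sqrt(167)) and (-sqrt(167), -sqrt(167))
  y = -x: xy = -x^2 = -167 at (sqrt(167), -sqrt(167)) and (-sqrt(167), sqrt(167))
Maximum xy = 167 at (sqrt(167), sqrt(167)) and (-sqrt(167), -sqrt(167))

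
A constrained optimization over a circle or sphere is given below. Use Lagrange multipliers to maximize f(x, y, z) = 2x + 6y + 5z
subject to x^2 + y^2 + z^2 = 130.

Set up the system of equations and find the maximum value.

Lagrange conditions: 2 = 2*lambda*x, 6 = 2*lambda*y, 5 = 2*lambda*z
So x:2 = y:6 = z:5, i.e. x = 2t, y = 6t, z = 5t
Constraint: t^2*(2^2 + 6^2 + 5^2) = 130
  t^2 * 65 = 130  =>  t = sqrt(2)
Maximum = 2*2t + 6*6t + 5*5t = 65*sqrt(2) = sqrt(8450)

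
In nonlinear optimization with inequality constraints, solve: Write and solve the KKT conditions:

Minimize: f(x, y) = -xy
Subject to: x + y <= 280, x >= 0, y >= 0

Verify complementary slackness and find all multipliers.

Problem: min -xy s.t. x + y <= 280 (multiplier lambda), x >= 0 (mu_x), y >= 0 (mu_y)
KKT stationarity: -y + lambda - mu_x = 0, -x + lambda - mu_y = 0, with lambda, mu_x, mu_y >= 0
Complementary slackness: lambda*(x + y - 280) = 0, mu_x*x = 0, mu_y*y = 0
If lambda = 0: y = -mu_x <= 0 and x = -mu_y <= 0 force x = y = 0 with f = 0; but x = y = 140 is feasible with f = -19600 < 0, so this is not the minimum. Hence lambda > 0 and x + y = 280.
Try x > 0, y > 0 (so mu_x = mu_y = 0): y = lambda, x = lambda => x = y = lambda
x + y = 280 => 2*lambda = 280 => lambda = 140
x* = y* = 140 > 0, consistent with mu_x = mu_y = 0.
(Any feasible point with x = 0 or y = 0 has f = 0 > -19600, so the minimum is not on those boundaries.)
min(-xy) = -19600 (i.e. max xy = 19600)
Multipliers: lambda = 140, mu_x = 0, mu_y = 0
Complementary slackness: lambda*(x + y - 280) = 140*(140 + 140 - 280) = 0, mu_x*x = 0*140 = 0, mu_y*y = 0*140 = 0. Satisfied.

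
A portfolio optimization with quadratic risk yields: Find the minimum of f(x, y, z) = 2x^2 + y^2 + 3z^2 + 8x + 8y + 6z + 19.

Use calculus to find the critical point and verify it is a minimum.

f(x,y,z) = 2x^2 + y^2 + 3z^2 + 8x + 8y + 6z + 19
df/dx = 4x + (8) = 0 => x = -2
df/dy = 2y + (8) = 0 => y = -4
df/dz = 6z + (6) = 0 => z = -1
f(-2,-4,-1) = 2*(-2)^2 + 1*(-4)^2 + 3*(-1)^2 + 8*(-2) + 8*(-4) + 6*(-1) + 19 = -8
Hessian is diagonal with entries 4, 2, 6 > 0, confirmed minimum.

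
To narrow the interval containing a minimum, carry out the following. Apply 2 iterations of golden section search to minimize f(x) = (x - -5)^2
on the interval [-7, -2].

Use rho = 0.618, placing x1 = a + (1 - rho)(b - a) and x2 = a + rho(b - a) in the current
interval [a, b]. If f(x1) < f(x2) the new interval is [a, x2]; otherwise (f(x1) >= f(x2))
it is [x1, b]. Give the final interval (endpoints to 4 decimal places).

Golden section search for min of f(x) = (x - -5)^2 on [-7, -2].
Each step: x1 = a + (1 - rho)(b - a), x2 = a + rho(b - a); if f(x1) < f(x2) keep [a, x2], otherwise keep [x1, b].
Step 1: [-7.0000, -2.0000], x1=-5.0900 (f=0.0081), x2=-3.9100 (f=1.1881); f(x1) < f(x2) => keep [-7.0000, -3.9100]
Step 2: [-7.0000, -3.9100], x1=-5.8196 (f=0.6718), x2=-5.0904 (f=0.0082); f(x1) > f(x2) => keep [-5.8196, -3.9100]
Final interval: [-5.8196, -3.9100]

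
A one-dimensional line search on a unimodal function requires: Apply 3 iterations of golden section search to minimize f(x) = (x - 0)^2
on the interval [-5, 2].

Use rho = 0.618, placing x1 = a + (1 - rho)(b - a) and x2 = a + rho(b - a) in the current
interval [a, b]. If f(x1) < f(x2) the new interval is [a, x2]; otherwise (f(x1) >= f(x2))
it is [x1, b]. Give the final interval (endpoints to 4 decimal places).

Golden section search for min of f(x) = (x - 0)^2 on [-5, 2].
Each step: x1 = a + (1 - rho)(b - a), x2 = a + rho(b - a); if f(x1) < f(x2) keep [a, x2], otherwise keep [x1, b].
Step 1: [-5.0000, 2.0000], x1=-2.3260 (f=5.4103), x2=-0.6740 (f=0.4543); f(x1) > f(x2) => keep [-2.3260, 2.0000]
Step 2: [-2.3260, 2.0000], x1=-0.6735 (f=0.4536), x2=0.3475 (f=0.1207); f(x1) > f(x2) => keep [-0.6735, 2.0000]
Step 3: [-0.6735, 2.0000], x1=0.3478 (f=0.1210), x2=0.9787 (f=0.9579); f(x1) < f(x2) => keep [-0.6735, 0.9787]
Final interval: [-0.6735, 0.9787]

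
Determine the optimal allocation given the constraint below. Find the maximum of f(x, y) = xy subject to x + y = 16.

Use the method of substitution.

Substitute y = 16 - x into f(x,y) = xy:
g(x) = x(16 - x) = 16x - x^2
g'(x) = 16 - 2x = 0  =>  x = 8
y = 16 - 8 = 8
Maximum value = 8 * 8 = 64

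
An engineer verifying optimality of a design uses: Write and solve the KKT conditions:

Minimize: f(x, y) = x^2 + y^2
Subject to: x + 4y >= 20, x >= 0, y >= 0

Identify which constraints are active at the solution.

KKT conditions for min x^2 + y^2 s.t. 1x + 4y >= 20, x >= 0, y >= 0:
Stationarity: 2x = mu*1 + mu_x, 2y = mu*4 + mu_y, with mu, mu_x, mu_y >= 0
Complementary slackness: mu*(x + 4y - 20) = 0, mu_x*x = 0, mu_y*y = 0
(0, 0) is infeasible (1*0 + 4*0 < 20), so if mu = 0 stationarity would force x = mu_x/2 >= 0, y = mu_y/2 >= 0 with mu_x*x = mu_y*y = 0, i.e. x = y = 0: contradiction. Hence mu > 0 and x + 4y = 20 is active.
Try x > 0, y > 0 (so mu_x = mu_y = 0): x = 1*mu/2, y = 4*mu/2
Substitute: 1*(1*mu/2) + 4*(4*mu/2) = 20
  mu*17/2 = 20 => mu = 40/17
x* = 20/17 > 0, y* = 80/17 > 0, consistent with mu_x = mu_y = 0.
f is convex and the constraints are linear, so this KKT point is the global minimum.
f* = 400/17
Active constraints: x + 4y >= 20 (holds with equality, mu = 40/17 > 0); x >= 0 and y >= 0 are inactive (mu_x = mu_y = 0).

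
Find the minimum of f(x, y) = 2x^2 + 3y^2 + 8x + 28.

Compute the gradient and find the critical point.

f(x,y) = 2x^2 + 3y^2 + 8x + 28
df/dx = 4x + (8) = 0  =>  x = -2
df/dy = 6y + (0) = 0  =>  y = 0
f(-2, 0) = 2*(-2)^2 + 3*(0)^2 + 8*(-2) + 28 = 20
Hessian is diagonal with entries 4, 6 > 0, so this is a minimum.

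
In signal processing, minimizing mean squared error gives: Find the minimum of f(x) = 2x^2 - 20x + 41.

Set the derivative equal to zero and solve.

f(x) = 2x^2 - 20x + 41
f'(x) = 4x + (-20) = 0
x = 20/4 = 5
f(5) = -9
Since f''(x) = 4 > 0, this is a minimum.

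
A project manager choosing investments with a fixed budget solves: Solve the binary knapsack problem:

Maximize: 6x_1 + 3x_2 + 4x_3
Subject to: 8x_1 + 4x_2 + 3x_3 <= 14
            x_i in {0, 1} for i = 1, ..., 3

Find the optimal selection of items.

Items: item 1 (v=6, w=8), item 2 (v=3, w=4), item 3 (v=4, w=3)
Capacity: 14
Checking all 8 subsets (w = total weight, v = total value):
  {}: w = 0, v = 0
  {1}: w = 8, v = 6
  {2}: w = 4, v = 3
  {3}: w = 3, v = 4
  {1, 2}: w = 12, v = 9
  {1, 3}: w = 11, v = 10
  {2, 3}: w = 7, v = 7
  {1, 2, 3}: w = 15 > 14, infeasible
Best feasible subset: items [1, 3]
Total weight: 11 <= 14, total value: 10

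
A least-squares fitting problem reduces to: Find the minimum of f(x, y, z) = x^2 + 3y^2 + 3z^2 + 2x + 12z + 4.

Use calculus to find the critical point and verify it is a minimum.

f(x,y,z) = x^2 + 3y^2 + 3z^2 + 2x + 12z + 4
df/dx = 2x + (2) = 0 => x = -1
df/dy = 6y + (0) = 0 => y = 0
df/dz = 6z + (12) = 0 => z = -2
f(-1,0,-2) = 1*(-1)^2 + 3*(0)^2 + 3*(-2)^2 + 2*(-1) + 12*(-2) + 4 = -9
Hessian is diagonal with entries 2, 6, 6 > 0, confirmed minimum.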